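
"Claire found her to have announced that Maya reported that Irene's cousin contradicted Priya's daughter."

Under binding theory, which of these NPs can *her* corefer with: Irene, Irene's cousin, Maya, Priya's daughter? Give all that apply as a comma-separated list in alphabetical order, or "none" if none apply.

none

*her* is a pronoun; Principle B requires it to be free in its binding domain — the matrix clause.
— Irene: possessor inside the subject DP of the clause headed by 'contradicted'; is c-commanded by the pronoun; coreference would bind this R-expression — blocked (Principle C).
— Irene's cousin: subject of the clause headed by 'contradicted'; is c-commanded by the pronoun; coreference would bind this R-expression — blocked (Principle C).
— Maya: subject of the clause headed by 'reported'; is c-commanded by the pronoun; coreference would bind this R-expression — blocked (Principle C).
— Priya's daughter: object of the clause headed by 'contradicted'; is c-commanded by the pronoun; coreference would bind this R-expression — blocked (Principle C).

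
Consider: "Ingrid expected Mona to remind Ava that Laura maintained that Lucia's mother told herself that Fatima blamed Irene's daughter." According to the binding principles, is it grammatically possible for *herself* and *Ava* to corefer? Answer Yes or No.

No

*herself* is a reflexive; Principle A requires it to be bound within its binding domain — the clause headed by 'told'.
— Ava: object of the clause headed by 'remind'; c-commands the reflexive but lies outside its binding domain — cannot bind it (Principle A).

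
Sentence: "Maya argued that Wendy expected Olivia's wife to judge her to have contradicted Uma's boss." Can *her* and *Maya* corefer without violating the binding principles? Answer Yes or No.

Yes

*Maya* is an R-expression; Principle C requires it to be free (not bound by any c-commanding expression).
— her: subject of the clause headed by 'contradicted'; the pronoun does not c-command the R-expression — coreference allowed.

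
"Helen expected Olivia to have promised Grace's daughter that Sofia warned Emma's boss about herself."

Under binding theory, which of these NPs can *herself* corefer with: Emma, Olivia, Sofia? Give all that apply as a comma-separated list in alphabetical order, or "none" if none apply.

Sofia

*herself* is a reflexive; Principle A requires it to be bound within its binding domain — the clause headed by 'warned'.
— Emma: possessor inside the object DP of the clause headed by 'warned'; does not c-command the reflexive — cannot bind it (Principle A).
— Olivia: subject of the clause headed by 'promised'; c-commands the reflexive but lies outside its binding domain — cannot bind it (Principle A).
— Sofia: subject of the clause headed by 'warned'; c-commands the reflexive within its binding domain — allowed (Principle A).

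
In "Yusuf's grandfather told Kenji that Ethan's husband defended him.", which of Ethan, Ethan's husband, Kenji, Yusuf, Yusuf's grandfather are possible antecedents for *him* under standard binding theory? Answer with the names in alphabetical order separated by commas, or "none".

Ethan, Kenji, Yusuf, Yusuf's grandfather

*him* is a pronoun; Principle B requires it to be free in its binding domain — the clause headed by 'defended'.
— Ethan: possessor inside the subject DP of the clause headed by 'defended'; does not c-command the pronoun — Principle B does not apply; allowed.
— Ethan's husband: subject of the clause headed by 'defended'; c-commands the pronoun within its binding domain — blocked (Principle B).
— Kenji: object of the matrix clause; c-commands the pronoun but lies outside its binding domain — allowed.
— Yusuf: possessor inside the subject DP of the matrix clause; does not c-command the pronoun — Principle B does not apply; allowed.
— Yusuf's grandfather: subject of the matrix clause; c-commands the pronoun but lies outside its binding domain — allowed.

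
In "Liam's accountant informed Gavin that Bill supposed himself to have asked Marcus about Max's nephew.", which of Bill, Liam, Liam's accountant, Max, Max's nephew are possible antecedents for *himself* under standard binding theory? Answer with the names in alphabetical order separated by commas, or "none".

*himself* is a reflexive; Principle A requires it to be bound within its binding domain — the clause headed by 'supposed'.
— Bill: subject of the clause headed by 'supposed'; c-commands the reflexive within its binding domain — allowed (Principle A).
— Liam: possessor inside the subject DP of the matrix clause; does not c-command the reflexive — cannot bind it (Principle A).
— Liam's accountant: subject of the matrix clause; c-commands the reflexive but lies outside its binding domain — cannot bind it (Principle A).
— Max: possessor inside the second object DP of the clause headed by 'asked'; does not c-command the reflexive — cannot bind it (Principle A).
— Max's nephew: second object of the clause headed by 'asked'; does not c-command the reflexive — cannot bind it (Principle A).

Bill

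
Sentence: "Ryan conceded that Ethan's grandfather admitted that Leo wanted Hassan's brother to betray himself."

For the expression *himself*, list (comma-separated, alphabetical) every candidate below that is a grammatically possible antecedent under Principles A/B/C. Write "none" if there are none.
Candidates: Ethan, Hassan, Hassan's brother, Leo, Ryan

Hassan's brother

*himself* is a reflexive; Principle A requires it to be bound within its binding domain — the clause headed by 'betray'.
— Ethan: possessor inside the subject DP of the clause headed by 'admitted'; does not c-command the reflexive — cannot bind it (Principle A).
— Hassan: possessor inside the subject DP of the clause headed by 'betray'; does not c-command the reflexive — cannot bind it (Principle A).
— Hassan's brother: subject of the clause headed by 'betray'; c-commands the reflexive within its binding domain — allowed (Principle A).
— Leo: subject of the clause headed by 'wanted'; c-commands the reflexive but lies outside its binding domain — cannot bind it (Principle A).
— Ryan: subject of the matrix clause; c-commands the reflexive but lies outside its binding domain — cannot bind it (Principle A).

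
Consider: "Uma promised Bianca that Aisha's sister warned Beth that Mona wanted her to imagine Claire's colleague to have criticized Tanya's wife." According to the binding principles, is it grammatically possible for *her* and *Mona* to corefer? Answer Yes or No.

*her* is a pronoun; Principle B requires it to be free in its binding domain — the clause headed by 'wanted'.
— Mona: subject of the clause headed by 'wanted'; c-commands the pronoun within its binding domain — blocked (Principle B).

No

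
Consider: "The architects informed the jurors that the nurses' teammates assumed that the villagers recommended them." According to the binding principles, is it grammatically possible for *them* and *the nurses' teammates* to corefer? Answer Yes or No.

*them* is a pronoun; Principle B requires it to be free in its binding domain — the clause headed by 'recommended'.
— the nurses' teammates: subject of the clause headed by 'assumed'; c-commands the pronoun but lies outside its binding domain — allowed.

Yes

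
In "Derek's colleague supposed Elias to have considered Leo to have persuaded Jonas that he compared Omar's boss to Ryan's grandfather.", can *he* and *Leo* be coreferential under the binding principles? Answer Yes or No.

*Leo* is an R-expression; Principle C requires it to be free (not bound by any c-commanding expression).
— he: subject of the clause headed by 'compared'; the pronoun does not c-command the R-expression — coreference allowed.

Yes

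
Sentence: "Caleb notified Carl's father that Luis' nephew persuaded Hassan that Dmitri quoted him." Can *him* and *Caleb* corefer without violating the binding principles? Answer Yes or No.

Yes

*Caleb* is an R-expression; Principle C requires it to be free (not bound by any c-commanding expression).
— him: object of the clause headed by 'quoted'; the pronoun does not c-command the R-expression — coreference allowed.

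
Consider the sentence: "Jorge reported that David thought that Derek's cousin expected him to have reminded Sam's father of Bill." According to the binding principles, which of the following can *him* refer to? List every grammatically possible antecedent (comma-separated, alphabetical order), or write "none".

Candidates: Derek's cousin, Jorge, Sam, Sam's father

*him* is a pronoun; Principle B requires it to be free in its binding domain — the clause headed by 'expected'.
— Derek's cousin: subject of the clause headed by 'expected'; c-commands the pronoun within its binding domain — blocked (Principle B).
— Jorge: subject of the matrix clause; c-commands the pronoun but lies outside its binding domain — allowed.
— Sam: possessor inside the object DP of the clause headed by 'reminded'; is c-commanded by the pronoun; coreference would bind this R-expression — blocked (Principle C).
— Sam's father: object of the clause headed by 'reminded'; is c-commanded by the pronoun; coreference would bind this R-expression — blocked (Principle C).

Jorge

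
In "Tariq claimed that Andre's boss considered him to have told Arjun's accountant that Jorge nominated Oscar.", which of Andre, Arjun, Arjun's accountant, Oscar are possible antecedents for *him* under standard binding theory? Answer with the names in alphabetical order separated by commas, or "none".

*him* is a pronoun; Principle B requires it to be free in its binding domain — the clause headed by 'considered'.
— Andre: possessor inside the subject DP of the clause headed by 'considered'; does not c-command the pronoun — Principle B does not apply; allowed.
— Arjun: possessor inside the object DP of the clause headed by 'told'; is c-commanded by the pronoun; coreference would bind this R-expression — blocked (Principle C).
— Arjun's accountant: object of the clause headed by 'told'; is c-commanded by the pronoun; coreference would bind this R-expression — blocked (Principle C).
— Oscar: object of the clause headed by 'nominated'; is c-commanded by the pronoun; coreference would bind this R-expression — blocked (Principle C).

Andre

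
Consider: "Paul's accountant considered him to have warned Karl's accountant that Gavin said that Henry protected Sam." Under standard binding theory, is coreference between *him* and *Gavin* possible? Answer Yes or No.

*Gavin* is an R-expression; Principle C requires it to be free (not bound by any c-commanding expression).
— him: subject of the clause headed by 'warned'; the pronoun c-commands the R-expression — coreference blocked (Principle C).

No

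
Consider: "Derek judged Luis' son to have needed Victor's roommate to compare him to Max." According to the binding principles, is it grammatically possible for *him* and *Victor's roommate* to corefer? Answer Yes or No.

No

*him* is a pronoun; Principle B requires it to be free in its binding domain — the clause headed by 'compare'.
— Victor's roommate: subject of the clause headed by 'compare'; c-commands the pronoun within its binding domain — blocked (Principle B).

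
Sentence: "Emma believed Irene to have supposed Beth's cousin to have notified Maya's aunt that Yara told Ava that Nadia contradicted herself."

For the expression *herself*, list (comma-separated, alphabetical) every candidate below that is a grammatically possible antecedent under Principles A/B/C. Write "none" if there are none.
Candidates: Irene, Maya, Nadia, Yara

Nadia

*herself* is a reflexive; Principle A requires it to be bound within its binding domain — the clause headed by 'contradicted'.
— Irene: subject of the clause headed by 'supposed'; c-commands the reflexive but lies outside its binding domain — cannot bind it (Principle A).
— Maya: possessor inside the object DP of the clause headed by 'notified'; does not c-command the reflexive — cannot bind it (Principle A).
— Nadia: subject of the clause headed by 'contradicted'; c-commands the reflexive within its binding domain — allowed (Principle A).
— Yara: subject of the clause headed by 'told'; c-commands the reflexive but lies outside its binding domain — cannot bind it (Principle A).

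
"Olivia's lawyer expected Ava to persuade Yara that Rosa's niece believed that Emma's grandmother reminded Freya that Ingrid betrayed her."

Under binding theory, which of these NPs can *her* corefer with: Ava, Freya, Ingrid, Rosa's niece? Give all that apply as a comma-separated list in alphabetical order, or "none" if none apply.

Ava, Freya, Rosa's niece

*her* is a pronoun; Principle B requires it to be free in its binding domain — the clause headed by 'betrayed'.
— Ava: subject of the clause headed by 'persuade'; c-commands the pronoun but lies outside its binding domain — allowed.
— Freya: object of the clause headed by 'reminded'; c-commands the pronoun but lies outside its binding domain — allowed.
— Ingrid: subject of the clause headed by 'betrayed'; c-commands the pronoun within its binding domain — blocked (Principle B).
— Rosa's niece: subject of the clause headed by 'believed'; c-commands the pronoun but lies outside its binding domain — allowed.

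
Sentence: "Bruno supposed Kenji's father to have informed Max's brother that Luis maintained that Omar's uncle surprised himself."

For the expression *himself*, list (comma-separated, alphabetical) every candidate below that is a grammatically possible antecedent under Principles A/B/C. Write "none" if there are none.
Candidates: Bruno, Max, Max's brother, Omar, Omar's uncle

*himself* is a reflexive; Principle A requires it to be bound within its binding domain — the clause headed by 'surprised'.
— Bruno: subject of the matrix clause; c-commands the reflexive but lies outside its binding domain — cannot bind it (Principle A).
— Max: possessor inside the object DP of the clause headed by 'informed'; does not c-command the reflexive — cannot bind it (Principle A).
— Max's brother: object of the clause headed by 'informed'; c-commands the reflexive but lies outside its binding domain — cannot bind it (Principle A).
— Omar: possessor inside the subject DP of the clause headed by 'surprised'; does not c-command the reflexive — cannot bind it (Principle A).
— Omar's uncle: subject of the clause headed by 'surprised'; c-commands the reflexive within its binding domain — allowed (Principle A).

Omar's uncle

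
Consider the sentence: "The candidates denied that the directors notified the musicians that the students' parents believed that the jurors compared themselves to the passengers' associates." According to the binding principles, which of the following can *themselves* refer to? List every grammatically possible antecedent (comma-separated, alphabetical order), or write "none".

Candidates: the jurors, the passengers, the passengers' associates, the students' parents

*themselves* is a reflexive; Principle A requires it to be bound within its binding domain — the clause headed by 'compared'.
— the jurors: subject of the clause headed by 'compared'; c-commands the reflexive within its binding domain — allowed (Principle A).
— the passengers: possessor inside the second object DP of the clause headed by 'compared'; does not c-command the reflexive — cannot bind it (Principle A).
— the passengers' associates: second object of the clause headed by 'compared'; does not c-command the reflexive — cannot bind it (Principle A).
— the students' parents: subject of the clause headed by 'believed'; c-commands the reflexive but lies outside its binding domain — cannot bind it (Principle A).

the jurors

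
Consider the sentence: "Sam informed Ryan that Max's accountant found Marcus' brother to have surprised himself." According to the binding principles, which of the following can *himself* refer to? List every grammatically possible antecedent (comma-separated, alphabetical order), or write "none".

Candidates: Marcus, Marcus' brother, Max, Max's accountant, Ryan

Marcus' brother

*himself* is a reflexive; Principle A requires it to be bound within its binding domain — the clause headed by 'surprised'.
— Marcus: possessor inside the subject DP of the clause headed by 'surprised'; does not c-command the reflexive — cannot bind it (Principle A).
— Marcus' brother: subject of the clause headed by 'surprised'; c-commands the reflexive within its binding domain — allowed (Principle A).
— Max: possessor inside the subject DP of the clause headed by 'found'; does not c-command the reflexive — cannot bind it (Principle A).
— Max's accountant: subject of the clause headed by 'found'; c-commands the reflexive but lies outside its binding domain — cannot bind it (Principle A).
— Ryan: object of the matrix clause; c-commands the reflexive but lies outside its binding domain — cannot bind it (Principle A).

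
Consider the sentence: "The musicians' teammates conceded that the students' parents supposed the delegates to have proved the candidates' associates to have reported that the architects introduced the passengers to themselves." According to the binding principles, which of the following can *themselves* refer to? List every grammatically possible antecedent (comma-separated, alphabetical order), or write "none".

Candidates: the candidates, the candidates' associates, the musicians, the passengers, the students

the passengers

*themselves* is a reflexive; Principle A requires it to be bound within its binding domain — the clause headed by 'introduced'.
— the candidates: possessor inside the subject DP of the clause headed by 'reported'; does not c-command the reflexive — cannot bind it (Principle A).
— the candidates' associates: subject of the clause headed by 'reported'; c-commands the reflexive but lies outside its binding domain — cannot bind it (Principle A).
— the musicians: possessor inside the subject DP of the matrix clause; does not c-command the reflexive — cannot bind it (Principle A).
— the passengers: object of the clause headed by 'introduced'; c-commands the reflexive within its binding domain — allowed (Principle A).
— the students: possessor inside the subject DP of the clause headed by 'supposed'; does not c-command the reflexive — cannot bind it (Principle A).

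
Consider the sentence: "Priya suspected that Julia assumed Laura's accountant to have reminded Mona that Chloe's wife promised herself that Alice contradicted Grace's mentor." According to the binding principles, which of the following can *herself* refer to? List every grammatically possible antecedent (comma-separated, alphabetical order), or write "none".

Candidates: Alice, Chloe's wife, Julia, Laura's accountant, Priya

Chloe's wife

*herself* is a reflexive; Principle A requires it to be bound within its binding domain — the clause headed by 'promised'.
— Alice: subject of the clause headed by 'contradicted'; does not c-command the reflexive — cannot bind it (Principle A).
— Chloe's wife: subject of the clause headed by 'promised'; c-commands the reflexive within its binding domain — allowed (Principle A).
— Julia: subject of the clause headed by 'assumed'; c-commands the reflexive but lies outside its binding domain — cannot bind it (Principle A).
— Laura's accountant: subject of the clause headed by 'reminded'; c-commands the reflexive but lies outside its binding domain — cannot bind it (Principle A).
— Priya: subject of the matrix clause; c-commands the reflexive but lies outside its binding domain — cannot bind it (Principle A).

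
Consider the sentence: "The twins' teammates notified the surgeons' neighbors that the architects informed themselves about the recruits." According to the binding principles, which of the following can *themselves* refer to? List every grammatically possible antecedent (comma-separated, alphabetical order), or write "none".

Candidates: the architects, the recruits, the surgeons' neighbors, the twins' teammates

the architects

*themselves* is a reflexive; Principle A requires it to be bound within its binding domain — the clause headed by 'informed'.
— the architects: subject of the clause headed by 'informed'; c-commands the reflexive within its binding domain — allowed (Principle A).
— the recruits: second object of the clause headed by 'informed'; does not c-command the reflexive — cannot bind it (Principle A).
— the surgeons' neighbors: object of the matrix clause; c-commands the reflexive but lies outside its binding domain — cannot bind it (Principle A).
— the twins' teammates: subject of the matrix clause; c-commands the reflexive but lies outside its binding domain — cannot bind it (Principle A).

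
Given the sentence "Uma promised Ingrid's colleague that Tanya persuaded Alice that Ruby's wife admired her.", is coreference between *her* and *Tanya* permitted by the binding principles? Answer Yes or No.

Yes

*her* is a pronoun; Principle B requires it to be free in its binding domain — the clause headed by 'admired'.
— Tanya: subject of the clause headed by 'persuaded'; c-commands the pronoun but lies outside its binding domain — allowed.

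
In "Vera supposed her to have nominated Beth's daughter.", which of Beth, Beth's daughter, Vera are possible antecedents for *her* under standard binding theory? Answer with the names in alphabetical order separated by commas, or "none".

none

*her* is a pronoun; Principle B requires it to be free in its binding domain — the matrix clause.
— Beth: possessor inside the object DP of the clause headed by 'nominated'; is c-commanded by the pronoun; coreference would bind this R-expression — blocked (Principle C).
— Beth's daughter: object of the clause headed by 'nominated'; is c-commanded by the pronoun; coreference would bind this R-expression — blocked (Principle C).
— Vera: subject of the matrix clause; c-commands the pronoun within its binding domain — blocked (Principle B).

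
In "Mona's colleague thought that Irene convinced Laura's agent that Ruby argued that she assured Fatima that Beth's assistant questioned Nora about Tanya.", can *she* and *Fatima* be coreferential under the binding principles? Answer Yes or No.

*Fatima* is an R-expression; Principle C requires it to be free (not bound by any c-commanding expression).
— she: subject of the clause headed by 'assured'; the pronoun c-commands the R-expression — coreference blocked (Principle C).

No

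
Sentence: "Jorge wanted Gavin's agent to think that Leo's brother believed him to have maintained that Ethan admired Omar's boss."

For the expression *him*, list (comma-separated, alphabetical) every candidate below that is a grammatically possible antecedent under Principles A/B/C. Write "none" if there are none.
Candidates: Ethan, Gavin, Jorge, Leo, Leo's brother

*him* is a pronoun; Principle B requires it to be free in its binding domain — the clause headed by 'believed'.
— Ethan: subject of the clause headed by 'admired'; is c-commanded by the pronoun; coreference would bind this R-expression — blocked (Principle C).
— Gavin: possessor inside the subject DP of the clause headed by 'think'; does not c-command the pronoun — Principle B does not apply; allowed.
— Jorge: subject of the matrix clause; c-commands the pronoun but lies outside its binding domain — allowed.
— Leo: possessor inside the subject DP of the clause headed by 'believed'; does not c-command the pronoun — Principle B does not apply; allowed.
— Leo's brother: subject of the clause headed by 'believed'; c-commands the pronoun within its binding domain — blocked (Principle B).

Gavin, Jorge, Leo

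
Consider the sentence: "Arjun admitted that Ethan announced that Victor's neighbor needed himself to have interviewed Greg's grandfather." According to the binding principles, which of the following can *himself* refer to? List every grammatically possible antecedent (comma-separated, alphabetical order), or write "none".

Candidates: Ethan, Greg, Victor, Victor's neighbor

Victor's neighbor

*himself* is a reflexive; Principle A requires it to be bound within its binding domain — the clause headed by 'needed'.
— Ethan: subject of the clause headed by 'announced'; c-commands the reflexive but lies outside its binding domain — cannot bind it (Principle A).
— Greg: possessor inside the object DP of the clause headed by 'interviewed'; does not c-command the reflexive — cannot bind it (Principle A).
— Victor: possessor inside the subject DP of the clause headed by 'needed'; does not c-command the reflexive — cannot bind it (Principle A).
— Victor's neighbor: subject of the clause headed by 'needed'; c-commands the reflexive within its binding domain — allowed (Principle A).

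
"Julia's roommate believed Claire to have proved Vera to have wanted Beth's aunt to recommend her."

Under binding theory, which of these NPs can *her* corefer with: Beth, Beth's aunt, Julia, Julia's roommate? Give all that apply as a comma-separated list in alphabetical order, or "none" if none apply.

*her* is a pronoun; Principle B requires it to be free in its binding domain — the clause headed by 'recommend'.
— Beth: possessor inside the subject DP of the clause headed by 'recommend'; does not c-command the pronoun — Principle B does not apply; allowed.
— Beth's aunt: subject of the clause headed by 'recommend'; c-commands the pronoun within its binding domain — blocked (Principle B).
— Julia: possessor inside the subject DP of the matrix clause; does not c-command the pronoun — Principle B does not apply; allowed.
— Julia's roommate: subject of the matrix clause; c-commands the pronoun but lies outside its binding domain — allowed.

Beth, Julia, Julia's roommate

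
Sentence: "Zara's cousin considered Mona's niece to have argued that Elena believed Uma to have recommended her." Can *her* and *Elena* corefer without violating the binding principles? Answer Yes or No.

Yes

*Elena* is an R-expression; Principle C requires it to be free (not bound by any c-commanding expression).
— her: object of the clause headed by 'recommended'; the pronoun does not c-command the R-expression — coreference allowed.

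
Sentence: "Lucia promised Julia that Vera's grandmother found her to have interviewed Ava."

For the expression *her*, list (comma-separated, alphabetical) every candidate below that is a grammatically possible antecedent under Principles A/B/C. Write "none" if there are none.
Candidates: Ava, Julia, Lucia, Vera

Julia, Lucia, Vera

*her* is a pronoun; Principle B requires it to be free in its binding domain — the clause headed by 'found'.
— Ava: object of the clause headed by 'interviewed'; is c-commanded by the pronoun; coreference would bind this R-expression — blocked (Principle C).
— Julia: object of the matrix clause; c-commands the pronoun but lies outside its binding domain — allowed.
— Lucia: subject of the matrix clause; c-commands the pronoun but lies outside its binding domain — allowed.
— Vera: possessor inside the subject DP of the clause headed by 'found'; does not c-command the pronoun — Principle B does not apply; allowed.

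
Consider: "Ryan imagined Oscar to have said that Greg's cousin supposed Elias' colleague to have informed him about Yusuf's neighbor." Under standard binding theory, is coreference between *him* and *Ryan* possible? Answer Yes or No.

Yes

*Ryan* is an R-expression; Principle C requires it to be free (not bound by any c-commanding expression).
— him: object of the clause headed by 'informed'; the pronoun does not c-command the R-expression — coreference allowed.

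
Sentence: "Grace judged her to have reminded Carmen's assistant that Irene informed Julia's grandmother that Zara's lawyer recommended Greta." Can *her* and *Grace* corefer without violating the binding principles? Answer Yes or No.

No

*Grace* is an R-expression; Principle C requires it to be free (not bound by any c-commanding expression).
— her: subject of the clause headed by 'reminded'; the R-expression locally c-commands the pronoun — coreference blocked (Principle B on the pronoun).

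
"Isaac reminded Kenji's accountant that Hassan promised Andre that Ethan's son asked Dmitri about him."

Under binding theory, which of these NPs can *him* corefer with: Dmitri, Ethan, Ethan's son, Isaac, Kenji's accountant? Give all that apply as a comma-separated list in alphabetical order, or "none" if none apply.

*him* is a pronoun; Principle B requires it to be free in its binding domain — the clause headed by 'asked'.
— Dmitri: object of the clause headed by 'asked'; c-commands the pronoun within its binding domain — blocked (Principle B).
— Ethan: possessor inside the subject DP of the clause headed by 'asked'; does not c-command the pronoun — Principle B does not apply; allowed.
— Ethan's son: subject of the clause headed by 'asked'; c-commands the pronoun within its binding domain — blocked (Principle B).
— Isaac: subject of the matrix clause; c-commands the pronoun but lies outside its binding domain — allowed.
— Kenji's accountant: object of the matrix clause; c-commands the pronoun but lies outside its binding domain — allowed.

Ethan, Isaac, Kenji's accountant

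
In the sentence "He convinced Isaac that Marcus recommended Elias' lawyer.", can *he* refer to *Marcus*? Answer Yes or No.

*he* is a pronoun; Principle B requires it to be free in its binding domain — the matrix clause.
— Marcus: subject of the clause headed by 'recommended'; is c-commanded by the pronoun; coreference would bind this R-expression — blocked (Principle C).

No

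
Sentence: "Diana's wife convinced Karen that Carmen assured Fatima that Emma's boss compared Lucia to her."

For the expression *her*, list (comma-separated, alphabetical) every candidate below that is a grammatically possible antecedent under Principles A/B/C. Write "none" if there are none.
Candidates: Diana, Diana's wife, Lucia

Diana, Diana's wife

*her* is a pronoun; Principle B requires it to be free in its binding domain — the clause headed by 'compared'.
— Diana: possessor inside the subject DP of the matrix clause; does not c-command the pronoun — Principle B does not apply; allowed.
— Diana's wife: subject of the matrix clause; c-commands the pronoun but lies outside its binding domain — allowed.
— Lucia: object of the clause headed by 'compared'; c-commands the pronoun within its binding domain — blocked (Principle B).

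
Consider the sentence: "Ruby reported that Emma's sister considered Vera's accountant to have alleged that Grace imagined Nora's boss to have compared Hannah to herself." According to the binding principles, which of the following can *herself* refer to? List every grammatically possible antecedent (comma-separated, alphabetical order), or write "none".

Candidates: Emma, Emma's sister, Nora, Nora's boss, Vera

*herself* is a reflexive; Principle A requires it to be bound within its binding domain — the clause headed by 'compared'.
— Emma: possessor inside the subject DP of the clause headed by 'considered'; does not c-command the reflexive — cannot bind it (Principle A).
— Emma's sister: subject of the clause headed by 'considered'; c-commands the reflexive but lies outside its binding domain — cannot bind it (Principle A).
— Nora: possessor inside the subject DP of the clause headed by 'compared'; does not c-command the reflexive — cannot bind it (Principle A).
— Nora's boss: subject of the clause headed by 'compared'; c-commands the reflexive within its binding domain — allowed (Principle A).
— Vera: possessor inside the subject DP of the clause headed by 'alleged'; does not c-command the reflexive — cannot bind it (Principle A).

Nora's boss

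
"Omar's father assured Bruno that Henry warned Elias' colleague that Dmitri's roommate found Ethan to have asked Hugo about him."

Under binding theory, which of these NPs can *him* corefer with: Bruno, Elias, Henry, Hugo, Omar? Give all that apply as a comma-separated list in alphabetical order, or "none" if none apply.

*him* is a pronoun; Principle B requires it to be free in its binding domain — the clause headed by 'asked'.
— Bruno: object of the matrix clause; c-commands the pronoun but lies outside its binding domain — allowed.
— Elias: possessor inside the object DP of the clause headed by 'warned'; does not c-command the pronoun — Principle B does not apply; allowed.
— Henry: subject of the clause headed by 'warned'; c-commands the pronoun but lies outside its binding domain — allowed.
— Hugo: object of the clause headed by 'asked'; c-commands the pronoun within its binding domain — blocked (Principle B).
— Omar: possessor inside the subject DP of the matrix clause; does not c-command the pronoun — Principle B does not apply; allowed.

Bruno, Elias, Henry, Omar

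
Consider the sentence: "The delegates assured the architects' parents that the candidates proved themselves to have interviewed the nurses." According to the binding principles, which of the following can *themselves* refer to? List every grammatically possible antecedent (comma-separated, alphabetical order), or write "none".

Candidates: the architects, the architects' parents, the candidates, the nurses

*themselves* is a reflexive; Principle A requires it to be bound within its binding domain — the clause headed by 'proved'.
— the architects: possessor inside the object DP of the matrix clause; does not c-command the reflexive — cannot bind it (Principle A).
— the architects' parents: object of the matrix clause; c-commands the reflexive but lies outside its binding domain — cannot bind it (Principle A).
— the candidates: subject of the clause headed by 'proved'; c-commands the reflexive within its binding domain — allowed (Principle A).
— the nurses: object of the clause headed by 'interviewed'; does not c-command the reflexive — cannot bind it (Principle A).

the candidates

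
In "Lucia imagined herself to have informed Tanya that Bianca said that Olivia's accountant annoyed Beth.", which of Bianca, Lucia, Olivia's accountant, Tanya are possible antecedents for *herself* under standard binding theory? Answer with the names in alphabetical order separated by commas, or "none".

*herself* is a reflexive; Principle A requires it to be bound within its binding domain — the matrix clause.
— Bianca: subject of the clause headed by 'said'; does not c-command the reflexive — cannot bind it (Principle A).
— Lucia: subject of the matrix clause; c-commands the reflexive within its binding domain — allowed (Principle A).
— Olivia's accountant: subject of the clause headed by 'annoyed'; does not c-command the reflexive — cannot bind it (Principle A).
— Tanya: object of the clause headed by 'informed'; does not c-command the reflexive — cannot bind it (Principle A).

Lucia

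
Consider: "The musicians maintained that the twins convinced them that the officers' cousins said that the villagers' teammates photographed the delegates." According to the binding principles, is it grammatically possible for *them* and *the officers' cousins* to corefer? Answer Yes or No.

No

*them* is a pronoun; Principle B requires it to be free in its binding domain — the clause headed by 'convinced'.
— the officers' cousins: subject of the clause headed by 'said'; is c-commanded by the pronoun; coreference would bind this R-expression — blocked (Principle C).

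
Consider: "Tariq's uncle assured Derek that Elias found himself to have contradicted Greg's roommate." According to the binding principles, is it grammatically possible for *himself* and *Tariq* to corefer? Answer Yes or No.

*himself* is a reflexive; Principle A requires it to be bound within its binding domain — the clause headed by 'found'.
— Tariq: possessor inside the subject DP of the matrix clause; does not c-command the reflexive — cannot bind it (Principle A).

No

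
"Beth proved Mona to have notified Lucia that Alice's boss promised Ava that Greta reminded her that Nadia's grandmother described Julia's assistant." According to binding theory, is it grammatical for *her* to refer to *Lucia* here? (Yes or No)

Yes

*Lucia* is an R-expression; Principle C requires it to be free (not bound by any c-commanding expression).
— her: object of the clause headed by 'reminded'; the pronoun does not c-command the R-expression — coreference allowed.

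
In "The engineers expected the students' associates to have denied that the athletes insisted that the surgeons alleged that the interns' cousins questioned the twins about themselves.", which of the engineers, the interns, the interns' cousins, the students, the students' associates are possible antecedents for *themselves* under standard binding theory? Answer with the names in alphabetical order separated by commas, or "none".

the interns' cousins

*themselves* is a reflexive; Principle A requires it to be bound within its binding domain — the clause headed by 'questioned'.
— the engineers: subject of the matrix clause; c-commands the reflexive but lies outside its binding domain — cannot bind it (Principle A).
— the interns: possessor inside the subject DP of the clause headed by 'questioned'; does not c-command the reflexive — cannot bind it (Principle A).
— the interns' cousins: subject of the clause headed by 'questioned'; c-commands the reflexive within its binding domain — allowed (Principle A).
— the students: possessor inside the subject DP of the clause headed by 'denied'; does not c-command the reflexive — cannot bind it (Principle A).
— the students' associates: subject of the clause headed by 'denied'; c-commands the reflexive but lies outside its binding domain — cannot bind it (Principle A).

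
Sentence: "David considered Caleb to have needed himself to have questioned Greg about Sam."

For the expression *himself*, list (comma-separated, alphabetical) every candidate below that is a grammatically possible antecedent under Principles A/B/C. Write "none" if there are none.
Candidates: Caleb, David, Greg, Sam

*himself* is a reflexive; Principle A requires it to be bound within its binding domain — the clause headed by 'needed'.
— Caleb: subject of the clause headed by 'needed'; c-commands the reflexive within its binding domain — allowed (Principle A).
— David: subject of the matrix clause; c-commands the reflexive but lies outside its binding domain — cannot bind it (Principle A).
— Greg: object of the clause headed by 'questioned'; does not c-command the reflexive — cannot bind it (Principle A).
— Sam: second object of the clause headed by 'questioned'; does not c-command the reflexive — cannot bind it (Principle A).

Caleb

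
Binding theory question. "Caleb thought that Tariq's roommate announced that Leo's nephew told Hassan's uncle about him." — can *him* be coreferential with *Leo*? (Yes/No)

Yes

*him* is a pronoun; Principle B requires it to be free in its binding domain — the clause headed by 'told'.
— Leo: possessor inside the subject DP of the clause headed by 'told'; does not c-command the pronoun — Principle B does not apply; allowed.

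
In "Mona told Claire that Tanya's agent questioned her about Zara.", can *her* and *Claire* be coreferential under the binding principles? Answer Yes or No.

*Claire* is an R-expression; Principle C requires it to be free (not bound by any c-commanding expression).
— her: object of the clause headed by 'questioned'; the pronoun does not c-command the R-expression — coreference allowed.

Yes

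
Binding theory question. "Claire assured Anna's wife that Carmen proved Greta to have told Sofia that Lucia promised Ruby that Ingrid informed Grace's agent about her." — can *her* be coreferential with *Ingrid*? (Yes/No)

No

*her* is a pronoun; Principle B requires it to be free in its binding domain — the clause headed by 'informed'.
— Ingrid: subject of the clause headed by 'informed'; c-commands the pronoun within its binding domain — blocked (Principle B).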